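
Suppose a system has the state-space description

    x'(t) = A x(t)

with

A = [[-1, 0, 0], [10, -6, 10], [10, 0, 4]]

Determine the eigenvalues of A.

det(sI - A) = s^3 - (tr A)s^2 + (M11 + M22 + M33)s - det A, where Mii is the 2×2 principal minor of A obtained by deleting row i and column i.
tr A = (-1) + (-6) + 4 = -3; M11 = (-6)·4 - 10·0 = -24 - 0 = -24; M22 = (-1)·4 - 0·10 = -4 - 0 = -4; M33 = (-1)·(-6) - 0·10 = 6 - 0 = 6; sum of minors = -22.
det A = (-1)·((-6)·4 - 10·0) - 0·(10·4 - 10·10) + 0·(10·0 - (-6)·10) = (-1)·(-24) - 0·(-60) + 0·60 = 24.
So p(s) = det(sI - A) = s^3 + 3s^2 - 22s - 24.
Rational-root test: any integer root divides -24. Testing small divisors, s = -1 works: p(-1) = -1 + 3 + 22 + (-24) = 0, so (s + 1) is a factor.
Dividing, p(s) = (s + 1)(s^2 + 2s - 24).
Factor s^2 + 2s - 24: two numbers with sum -2 and product -24 are 4 and -6, so s^2 + 2s - 24 = (s - 4)(s + 6).
Hence p(s) = (s - 4) (s + 1) (s + 6), with roots -6, -1, 4.
At least one eigenvalue has non-negative real part, so the system is not asymptotically stable.

-6, -1, 4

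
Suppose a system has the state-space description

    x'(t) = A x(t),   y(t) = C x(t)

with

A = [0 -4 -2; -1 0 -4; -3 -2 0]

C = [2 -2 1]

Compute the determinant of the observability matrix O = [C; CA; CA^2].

-892

CA = [[-1, -10, 4]]
CA^2 = [[-2, -4, 42]]
Observability matrix O = [C; CA; CA^2] = [[2, -2, 1], [-1, -10, 4], [-2, -4, 42]]
Expanding along the first row, det(O) = 2·((-10)·42 - 4·(-4)) - (-2)·((-1)·42 - 4·(-2)) + 1·((-1)·(-4) - (-10)·(-2)) = 2·(-404) - (-2)·(-34) + 1·(-16) = -892
Since det(O) ≠ 0, rank(O) = 3 and the system is completely observable.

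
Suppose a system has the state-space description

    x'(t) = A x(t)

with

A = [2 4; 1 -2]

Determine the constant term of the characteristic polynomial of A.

For a 2×2 matrix, det(sI - A) = s^2 - (tr A)s + det A.
tr A = 0, det A = -8.
So p(s) = s^2 - 8.
The constant term is -8.

-8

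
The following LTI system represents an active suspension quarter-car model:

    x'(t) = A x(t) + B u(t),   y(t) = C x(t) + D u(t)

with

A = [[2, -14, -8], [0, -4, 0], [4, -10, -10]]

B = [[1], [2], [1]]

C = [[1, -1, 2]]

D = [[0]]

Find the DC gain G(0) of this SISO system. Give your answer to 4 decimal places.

-5.5000

G(0) = C(-A)^{-1}B + D = -C A^{-1} B + D.
det A = -48, so A^{-1} = (1/-48)·adj(A) = [[-5/6, 5/4, 2/3], [0, -1/4, 0], [-1/3, 3/4, 1/6]]
A^{-1} B = [7/3, -1/2, 4/3]^T
C A^{-1} B = 11/2
G(0) = D - C A^{-1} B = 0 - (11/2) = -11/2 ≈ -5.5000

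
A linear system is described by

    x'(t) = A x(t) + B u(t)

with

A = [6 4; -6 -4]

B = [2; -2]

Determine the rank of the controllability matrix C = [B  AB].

1

AB = [[4], [-4]]
Controllability matrix C = [B  AB] = [[2, 4], [-2, -4]]
Every column of C is a scalar multiple of column 1 = [2, -2] (multipliers 1, 2), so the columns span a one-dimensional space.
C ≠ 0, hence rank(C) = 1.
rank(C) = 1 < n = 2, so the pair (A, B) is not completely controllable.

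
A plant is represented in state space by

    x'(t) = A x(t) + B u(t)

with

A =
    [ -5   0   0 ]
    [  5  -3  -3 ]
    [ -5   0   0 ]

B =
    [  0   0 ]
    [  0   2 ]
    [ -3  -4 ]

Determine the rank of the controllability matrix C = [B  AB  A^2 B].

AB = [[0, 0], [9, 6], [0, 0]]
A^2B = [[0, 0], [-27, -18], [0, 0]]
Controllability matrix C = [B  AB  A^2B] = [[0, 0, 0, 0, 0, 0], [0, 2, 9, 6, -27, -18], [-3, -4, 0, 0, 0, 0]]
Row 1 of C is identically zero, so rank(C) ≤ 2.
The 2×2 minor from rows 2, 3, columns 1, 2 is 0·(-4) - 2·(-3) = 0 - (-6) = 6 ≠ 0, so rank(C) = 2.
rank(C) = 2 < n = 3, so the pair (A, B) is not completely controllable.

2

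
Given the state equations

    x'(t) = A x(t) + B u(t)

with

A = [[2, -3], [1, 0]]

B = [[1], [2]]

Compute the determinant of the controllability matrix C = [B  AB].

AB = [[-4], [1]]
Controllability matrix C = [B  AB] = [[1, -4], [2, 1]]
det(C) = 1·1 - (-4)·2 = 1 - (-8) = 9
Since det(C) ≠ 0, rank(C) = 2 and the system is completely controllable.

9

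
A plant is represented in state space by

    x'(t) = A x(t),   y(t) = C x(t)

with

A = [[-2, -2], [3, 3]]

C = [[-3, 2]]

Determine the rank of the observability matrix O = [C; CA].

2

CA = [[12, 12]]
Observability matrix O = [C; CA] = [[-3, 2], [12, 12]]
det(O) = (-3)·12 - 2·12 = -36 - 24 = -60 ≠ 0, so rank(O) = 2.
rank(O) = 2 = n, so the pair (A, C) is completely observable.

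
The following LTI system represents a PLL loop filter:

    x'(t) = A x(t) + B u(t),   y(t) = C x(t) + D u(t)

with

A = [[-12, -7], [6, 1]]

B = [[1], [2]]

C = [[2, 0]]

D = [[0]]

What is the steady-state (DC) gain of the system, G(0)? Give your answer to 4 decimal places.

G(0) = C(-A)^{-1}B + D = -C A^{-1} B + D.
det A = 30, so A^{-1} = (1/30)·adj(A) = [[1/30, 7/30], [-1/5, -2/5]]
A^{-1} B = [1/2, -1]^T
C A^{-1} B = 1
G(0) = D - C A^{-1} B = 0 - (1) = -1

-1.0000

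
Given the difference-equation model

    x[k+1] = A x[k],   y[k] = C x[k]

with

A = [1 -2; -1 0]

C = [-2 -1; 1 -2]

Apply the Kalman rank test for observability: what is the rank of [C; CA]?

2

CA = [[-1, 4], [3, -2]]
Observability matrix O = [C; CA] = [[-2, -1], [1, -2], [-1, 4], [3, -2]]
Take the 2×2 submatrix of O formed by rows 1, 2: [[-2, -1], [1, -2]]. Its determinant is (-2)·(-2) - (-1)·1 = 4 - (-1) = 5 ≠ 0.
So rank(O) ≥ 2; since O has 2 columns, rank(O) = 2.
rank(O) = 2 = n, so the pair (A, C) is completely observable.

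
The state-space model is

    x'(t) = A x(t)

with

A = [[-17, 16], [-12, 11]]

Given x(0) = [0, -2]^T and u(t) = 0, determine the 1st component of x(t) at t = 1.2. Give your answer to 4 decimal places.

-2.3897

det(sI - A) = s^2 - (tr A)s + det A, with tr A = (-17) + 11 = -6 and det A = (-17)·11 - 16·(-12) = -187 - (-192) = 5.
So p(s) = det(sI - A) = s^2 + 6s + 5.
Factor s^2 + 6s + 5: two numbers with sum -6 and product 5 are -1 and -5, so s^2 + 6s + 5 = (s + 1)(s + 5).
Hence p(s) = (s + 1) (s + 5), with roots -5, -1.
The eigenvalues -5, -1 are distinct and real, so A is diagonalisable and x(t) = e^{At} x(0) = V diag(e^{λ_i t}) V^{-1} x(0), where the columns of V are the eigenvectors.
λ = -5: A - (-5)I = [[-12, 16], [-12, 16]]. Row 1 gives (-12)·v1 + 16·v2 = 0, so take v_1 = [4, 3]^T.
λ = -1: A - (-1)I = [[-16, 16], [-12, 12]]. Row 1 gives (-16)·v1 + 16·v2 = 0, so take v_2 = [1, 1]^T.
V = [v_1 v_2] = [[4, 1], [3, 1]] has det V = 1, so V^{-1} = adj(V)/det V = [[1, -1], [-3, 4]].
Modal coordinates z(0) = V^{-1} x(0): 1·0 + (-1)·(-2) = 2; (-3)·0 + 4·(-2) = -8; so z(0) = [2, -8]^T.
x_1(t) = Σ_i (v_i)_1 · z_i(0) · e^{λ_i t} (row 1 of V times the modal terms).
x_1(1.2) = 4·2·e^{-5·1.2} + 1·(-8)·e^{-1·1.2} = 8·0.002479 + (-8)·0.301194 = -2.3897.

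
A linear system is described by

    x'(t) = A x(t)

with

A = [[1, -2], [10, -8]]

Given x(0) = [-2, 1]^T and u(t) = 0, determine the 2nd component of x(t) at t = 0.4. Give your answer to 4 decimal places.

-2.1812

det(sI - A) = s^2 - (tr A)s + det A, with tr A = 1 + (-8) = -7 and det A = 1·(-8) - (-2)·10 = -8 - (-20) = 12.
So p(s) = det(sI - A) = s^2 + 7s + 12.
Factor s^2 + 7s + 12: two numbers with sum -7 and product 12 are -3 and -4, so s^2 + 7s + 12 = (s + 3)(s + 4).
Hence p(s) = (s + 3) (s + 4), with roots -4, -3.
The eigenvalues -4, -3 are distinct and real, so A is diagonalisable and x(t) = e^{At} x(0) = V diag(e^{λ_i t}) V^{-1} x(0), where the columns of V are the eigenvectors.
λ = -4: A - (-4)I = [[5, -2], [10, -4]]. Row 1 gives 5·v1 + (-2)·v2 = 0, so take v_1 = [2, 5]^T.
λ = -3: A - (-3)I = [[4, -2], [10, -5]]. Row 1 gives 4·v1 + (-2)·v2 = 0, so take v_2 = [1, 2]^T.
V = [v_1 v_2] = [[2, 1], [5, 2]] has det V = -1, so V^{-1} = adj(V)/det V = [[-2, 1], [5, -2]].
Modal coordinates z(0) = V^{-1} x(0): (-2)·(-2) + 1·1 = 5; 5·(-2) + (-2)·1 = -12; so z(0) = [5, -12]^T.
x_2(t) = Σ_i (v_i)_2 · z_i(0) · e^{λ_i t} (row 2 of V times the modal terms).
x_2(0.4) = 5·5·e^{-4·0.4} + 2·(-12)·e^{-3·0.4} = 25·0.201897 + (-24)·0.301194 = -2.1812.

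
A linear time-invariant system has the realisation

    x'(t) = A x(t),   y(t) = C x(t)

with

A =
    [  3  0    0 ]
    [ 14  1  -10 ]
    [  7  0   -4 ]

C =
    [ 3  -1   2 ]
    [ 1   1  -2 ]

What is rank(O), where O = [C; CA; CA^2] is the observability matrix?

CA = [[9, -1, 2], [3, 1, -2]]
CA^2 = [[27, -1, 2], [9, 1, -2]]
Observability matrix O = [C; CA; CA^2] = [[3, -1, 2], [1, 1, -2], [9, -1, 2], [3, 1, -2], [27, -1, 2], [9, 1, -2]]
The columns c1, c2, c3 of O are linearly dependent: 2·c2 + c3 = 0 (check each entry), so rank(O) ≤ 2.
The 2×2 minor from rows 1, 2, columns 1, 2 is 3·1 - (-1)·1 = 3 - (-1) = 4 ≠ 0, so rank(O) = 2.
rank(O) = 2 < n = 3, so the pair (A, C) is not completely observable.

2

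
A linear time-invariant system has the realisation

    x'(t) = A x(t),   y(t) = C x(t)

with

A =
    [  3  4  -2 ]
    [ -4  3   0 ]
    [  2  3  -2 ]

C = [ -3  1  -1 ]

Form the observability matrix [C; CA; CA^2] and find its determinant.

CA = [[-15, -12, 8]]
CA^2 = [[19, -72, 14]]
Observability matrix O = [C; CA; CA^2] = [[-3, 1, -1], [-15, -12, 8], [19, -72, 14]]
Expanding along the first row, det(O) = (-3)·((-12)·14 - 8·(-72)) - 1·((-15)·14 - 8·19) + (-1)·((-15)·(-72) - (-12)·19) = (-3)·408 - 1·(-362) + (-1)·1308 = -2170
Since det(O) ≠ 0, rank(O) = 3 and the system is completely observable.

-2170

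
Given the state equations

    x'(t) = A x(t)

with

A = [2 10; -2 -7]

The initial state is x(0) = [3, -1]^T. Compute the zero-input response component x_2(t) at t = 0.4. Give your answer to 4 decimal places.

-0.5975

det(sI - A) = s^2 - (tr A)s + det A, with tr A = 2 + (-7) = -5 and det A = 2·(-7) - 10·(-2) = -14 - (-20) = 6.
So p(s) = det(sI - A) = s^2 + 5s + 6.
Factor s^2 + 5s + 6: two numbers with sum -5 and product 6 are -2 and -3, so s^2 + 5s + 6 = (s + 2)(s + 3).
Hence p(s) = (s + 2) (s + 3), with roots -3, -2.
The eigenvalues -3, -2 are distinct and real, so A is diagonalisable and x(t) = e^{At} x(0) = V diag(e^{λ_i t}) V^{-1} x(0), where the columns of V are the eigenvectors.
λ = -3: A - (-3)I = [[5, 10], [-2, -4]]. Row 1 gives 5·v1 + 10·v2 = 0, so take v_1 = [-2, 1]^T.
λ = -2: A - (-2)I = [[4, 10], [-2, -5]]. Row 1 gives 4·v1 + 10·v2 = 0, so take v_2 = [5, -2]^T.
V = [v_1 v_2] = [[-2, 5], [1, -2]] has det V = -1, so V^{-1} = adj(V)/det V = [[2, 5], [1, 2]].
Modal coordinates z(0) = V^{-1} x(0): 2·3 + 5·(-1) = 1; 1·3 + 2·(-1) = 1; so z(0) = [1, 1]^T.
x_2(t) = Σ_i (v_i)_2 · z_i(0) · e^{λ_i t} (row 2 of V times the modal terms).
x_2(0.4) = 1·1·e^{-3·0.4} + (-2)·1·e^{-2·0.4} = 1·0.301194 + (-2)·0.449329 = -0.5975.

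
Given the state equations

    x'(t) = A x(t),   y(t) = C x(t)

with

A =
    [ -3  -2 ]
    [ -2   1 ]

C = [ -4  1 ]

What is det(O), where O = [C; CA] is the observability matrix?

-46

CA = [[10, 9]]
Observability matrix O = [C; CA] = [[-4, 1], [10, 9]]
det(O) = (-4)·9 - 1·10 = -36 - 10 = -46
Since det(O) ≠ 0, rank(O) = 2 and the system is completely observable.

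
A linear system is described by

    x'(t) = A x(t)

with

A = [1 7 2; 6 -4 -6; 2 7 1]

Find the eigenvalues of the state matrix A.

-4, -1, 3

det(sI - A) = s^3 - (tr A)s^2 + (M11 + M22 + M33)s - det A, where Mii is the 2×2 principal minor of A obtained by deleting row i and column i.
tr A = 1 + (-4) + 1 = -2; M11 = (-4)·1 - (-6)·7 = -4 - (-42) = 38; M22 = 1·1 - 2·2 = 1 - 4 = -3; M33 = 1·(-4) - 7·6 = -4 - 42 = -46; sum of minors = -11.
det A = 1·((-4)·1 - (-6)·7) - 7·(6·1 - (-6)·2) + 2·(6·7 - (-4)·2) = 1·38 - 7·18 + 2·50 = 12.
So p(s) = det(sI - A) = s^3 + 2s^2 - 11s - 12.
Rational-root test: any integer root divides -12. Testing small divisors, s = -1 works: p(-1) = -1 + 2 + 11 + (-12) = 0, so (s + 1) is a factor.
Dividing, p(s) = (s + 1)(s^2 + s - 12).
Factor s^2 + s - 12: two numbers with sum -1 and product -12 are 3 and -4, so s^2 + s - 12 = (s - 3)(s + 4).
Hence p(s) = (s - 3) (s + 1) (s + 4), with roots -4, -1, 3.
At least one eigenvalue has non-negative real part, so the system is not asymptotically stable.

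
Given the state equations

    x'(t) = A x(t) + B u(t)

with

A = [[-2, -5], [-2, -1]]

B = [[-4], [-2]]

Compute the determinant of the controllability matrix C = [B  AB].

-4

AB = [[18], [10]]
Controllability matrix C = [B  AB] = [[-4, 18], [-2, 10]]
det(C) = (-4)·10 - 18·(-2) = -40 - (-36) = -4
Since det(C) ≠ 0, rank(C) = 2 and the system is completely controllable.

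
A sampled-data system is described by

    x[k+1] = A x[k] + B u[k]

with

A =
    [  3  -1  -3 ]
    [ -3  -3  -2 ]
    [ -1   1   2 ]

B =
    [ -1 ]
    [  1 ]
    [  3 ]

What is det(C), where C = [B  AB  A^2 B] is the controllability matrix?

AB = [[-13], [-6], [8]]
A^2B = [[-57], [41], [23]]
Controllability matrix C = [B  AB  A^2B] = [[-1, -13, -57], [1, -6, 41], [3, 8, 23]]
Expanding along the first row, det(C) = (-1)·((-6)·23 - 41·8) - (-13)·(1·23 - 41·3) + (-57)·(1·8 - (-6)·3) = (-1)·(-466) - (-13)·(-100) + (-57)·26 = -2316
Since det(C) ≠ 0, rank(C) = 3 and the system is completely controllable.

-2316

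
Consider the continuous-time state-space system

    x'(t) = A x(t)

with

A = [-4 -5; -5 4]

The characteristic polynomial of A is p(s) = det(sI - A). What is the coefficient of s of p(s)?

For a 2×2 matrix, det(sI - A) = s^2 - (tr A)s + det A.
tr A = 0, det A = -41.
So p(s) = s^2 - 41.
The coefficient of s is 0.

0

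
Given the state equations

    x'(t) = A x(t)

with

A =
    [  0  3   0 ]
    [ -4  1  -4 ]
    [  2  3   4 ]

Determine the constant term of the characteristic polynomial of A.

-24

Expand det(sI - A) for the 3×3 matrix.
p(s) = s^3 - 5s^2 + 28s - 24.
(Check: constant term = det(-A) = (-1)^3 det A = -24; coefficient of s^2 = -tr A = -5.)
The constant term is -24.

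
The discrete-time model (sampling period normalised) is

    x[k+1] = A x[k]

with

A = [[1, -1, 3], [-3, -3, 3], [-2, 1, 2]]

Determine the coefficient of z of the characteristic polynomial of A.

-7

Expand det(zI - A) for the 3×3 matrix.
p(z) = z^3 - 7z + 36.
(Check: constant term = det(-A) = (-1)^3 det A = 36; coefficient of z^2 = -tr A = 0.)
The coefficient of z is -7.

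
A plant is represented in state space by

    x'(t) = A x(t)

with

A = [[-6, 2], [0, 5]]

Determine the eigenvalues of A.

det(sI - A) = s^2 - (tr A)s + det A, with tr A = (-6) + 5 = -1 and det A = (-6)·5 - 2·0 = -30 - 0 = -30.
So p(s) = det(sI - A) = s^2 + s - 30.
Factor s^2 + s - 30: two numbers with sum -1 and product -30 are 5 and -6, so s^2 + s - 30 = (s - 5)(s + 6).
Hence p(s) = (s - 5) (s + 6), with roots -6, 5.
At least one eigenvalue has non-negative real part, so the system is not asymptotically stable.

-6, 5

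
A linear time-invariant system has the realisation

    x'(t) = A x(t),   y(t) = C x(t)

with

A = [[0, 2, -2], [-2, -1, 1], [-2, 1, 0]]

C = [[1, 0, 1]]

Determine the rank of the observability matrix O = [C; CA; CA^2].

3

CA = [[-2, 3, -2]]
CA^2 = [[-2, -9, 7]]
Observability matrix O = [C; CA; CA^2] = [[1, 0, 1], [-2, 3, -2], [-2, -9, 7]]
det(O) = 1·(3·7 - (-2)·(-9)) - 0·((-2)·7 - (-2)·(-2)) + 1·((-2)·(-9) - 3·(-2)) = 1·3 - 0·(-18) + 1·24 = 27 ≠ 0, so rank(O) = 3.
rank(O) = 3 = n, so the pair (A, C) is completely observable.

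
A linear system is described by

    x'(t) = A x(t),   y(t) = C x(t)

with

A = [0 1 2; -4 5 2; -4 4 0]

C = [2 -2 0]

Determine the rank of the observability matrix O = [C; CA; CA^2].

CA = [[8, -8, 0]]
CA^2 = [[32, -32, 0]]
Observability matrix O = [C; CA; CA^2] = [[2, -2, 0], [8, -8, 0], [32, -32, 0]]
Every row of O is a scalar multiple of row 1 = [2, -2, 0] (multipliers 1, 4, 16), so the rows span a one-dimensional space.
O ≠ 0, hence rank(O) = 1.
rank(O) = 1 < n = 3, so the pair (A, C) is not completely observable.

1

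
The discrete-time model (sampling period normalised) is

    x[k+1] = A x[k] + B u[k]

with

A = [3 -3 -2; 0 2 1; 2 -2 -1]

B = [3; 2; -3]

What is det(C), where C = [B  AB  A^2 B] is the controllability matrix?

-277

AB = [[9], [1], [5]]
A^2B = [[14], [7], [11]]
Controllability matrix C = [B  AB  A^2B] = [[3, 9, 14], [2, 1, 7], [-3, 5, 11]]
Expanding along the first row, det(C) = 3·(1·11 - 7·5) - 9·(2·11 - 7·(-3)) + 14·(2·5 - 1·(-3)) = 3·(-24) - 9·43 + 14·13 = -277
Since det(C) ≠ 0, rank(C) = 3 and the system is completely controllable.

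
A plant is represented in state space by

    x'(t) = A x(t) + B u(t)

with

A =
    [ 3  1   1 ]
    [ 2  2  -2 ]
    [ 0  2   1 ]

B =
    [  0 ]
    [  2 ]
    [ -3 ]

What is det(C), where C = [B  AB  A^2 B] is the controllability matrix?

346

AB = [[-1], [10], [1]]
A^2B = [[8], [16], [21]]
Controllability matrix C = [B  AB  A^2B] = [[0, -1, 8], [2, 10, 16], [-3, 1, 21]]
Expanding along the first row, det(C) = 0·(10·21 - 16·1) - (-1)·(2·21 - 16·(-3)) + 8·(2·1 - 10·(-3)) = 0·194 - (-1)·90 + 8·32 = 346
Since det(C) ≠ 0, rank(C) = 3 and the system is completely controllable.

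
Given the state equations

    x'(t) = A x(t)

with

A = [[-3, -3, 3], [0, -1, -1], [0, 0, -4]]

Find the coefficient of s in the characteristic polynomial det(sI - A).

19

Expand det(sI - A) for the 3×3 matrix.
p(s) = s^3 + 8s^2 + 19s + 12.
(Check: constant term = det(-A) = (-1)^3 det A = 12; coefficient of s^2 = -tr A = 8.)
The coefficient of s is 19.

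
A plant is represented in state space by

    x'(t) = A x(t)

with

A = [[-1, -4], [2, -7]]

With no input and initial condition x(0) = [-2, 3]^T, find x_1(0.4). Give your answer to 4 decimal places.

det(sI - A) = s^2 - (tr A)s + det A, with tr A = (-1) + (-7) = -8 and det A = (-1)·(-7) - (-4)·2 = 7 - (-8) = 15.
So p(s) = det(sI - A) = s^2 + 8s + 15.
Factor s^2 + 8s + 15: two numbers with sum -8 and product 15 are -3 and -5, so s^2 + 8s + 15 = (s + 3)(s + 5).
Hence p(s) = (s + 3) (s + 5), with roots -5, -3.
The eigenvalues -5, -3 are distinct and real, so A is diagonalisable and x(t) = e^{At} x(0) = V diag(e^{λ_i t}) V^{-1} x(0), where the columns of V are the eigenvectors.
λ = -5: A - (-5)I = [[4, -4], [2, -2]]. Row 1 gives 4·v1 + (-4)·v2 = 0, so take v_1 = [-1, -1]^T.
λ = -3: A - (-3)I = [[2, -4], [2, -4]]. Row 1 gives 2·v1 + (-4)·v2 = 0, so take v_2 = [2, 1]^T.
V = [v_1 v_2] = [[-1, 2], [-1, 1]] has det V = 1, so V^{-1} = adj(V)/det V = [[1, -2], [1, -1]].
Modal coordinates z(0) = V^{-1} x(0): 1·(-2) + (-2)·3 = -8; 1·(-2) + (-1)·3 = -5; so z(0) = [-8, -5]^T.
x_1(t) = Σ_i (v_i)_1 · z_i(0) · e^{λ_i t} (row 1 of V times the modal terms).
x_1(0.4) = (-1)·(-8)·e^{-5·0.4} + 2·(-5)·e^{-3·0.4} = 8·0.135335 + (-10)·0.301194 = -1.9293.

-1.9293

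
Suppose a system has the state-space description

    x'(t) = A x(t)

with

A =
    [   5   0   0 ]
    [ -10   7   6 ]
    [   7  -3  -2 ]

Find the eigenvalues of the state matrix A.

det(sI - A) = s^3 - (tr A)s^2 + (M11 + M22 + M33)s - det A, where Mii is the 2×2 principal minor of A obtained by deleting row i and column i.
tr A = 5 + 7 + (-2) = 10; M11 = 7·(-2) - 6·(-3) = -14 - (-18) = 4; M22 = 5·(-2) - 0·7 = -10 - 0 = -10; M33 = 5·7 - 0·(-10) = 35 - 0 = 35; sum of minors = 29.
det A = 5·(7·(-2) - 6·(-3)) - 0·((-10)·(-2) - 6·7) + 0·((-10)·(-3) - 7·7) = 5·4 - 0·(-22) + 0·(-19) = 20.
So p(s) = det(sI - A) = s^3 - 10s^2 + 29s - 20.
Rational-root test: any integer root divides -20. Testing small divisors, s = 1 works: p(1) = 1 + (-10) + 29 + (-20) = 0, so (s - 1) is a factor.
Dividing, p(s) = (s - 1)(s^2 - 9s + 20).
Factor s^2 - 9s + 20: two numbers with sum 9 and product 20 are 5 and 4, so s^2 - 9s + 20 = (s - 5)(s - 4).
Hence p(s) = (s - 5) (s - 4) (s - 1), with roots 1, 4, 5.
At least one eigenvalue has non-negative real part, so the system is not asymptotically stable.

1, 4, 5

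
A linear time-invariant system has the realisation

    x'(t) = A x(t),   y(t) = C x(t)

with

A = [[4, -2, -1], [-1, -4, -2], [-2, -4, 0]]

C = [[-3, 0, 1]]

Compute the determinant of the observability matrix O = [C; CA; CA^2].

28

CA = [[-14, 2, 3]]
CA^2 = [[-64, 8, 10]]
Observability matrix O = [C; CA; CA^2] = [[-3, 0, 1], [-14, 2, 3], [-64, 8, 10]]
Expanding along the first row, det(O) = (-3)·(2·10 - 3·8) - 0·((-14)·10 - 3·(-64)) + 1·((-14)·8 - 2·(-64)) = (-3)·(-4) - 0·52 + 1·16 = 28
Since det(O) ≠ 0, rank(O) = 3 and the system is completely observable.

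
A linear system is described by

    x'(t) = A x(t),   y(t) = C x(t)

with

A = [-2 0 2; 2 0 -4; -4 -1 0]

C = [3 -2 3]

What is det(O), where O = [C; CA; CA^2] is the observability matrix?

CA = [[-22, -3, 14]]
CA^2 = [[-18, -14, -32]]
Observability matrix O = [C; CA; CA^2] = [[3, -2, 3], [-22, -3, 14], [-18, -14, -32]]
Expanding along the first row, det(O) = 3·((-3)·(-32) - 14·(-14)) - (-2)·((-22)·(-32) - 14·(-18)) + 3·((-22)·(-14) - (-3)·(-18)) = 3·292 - (-2)·956 + 3·254 = 3550
Since det(O) ≠ 0, rank(O) = 3 and the system is completely observable.

3550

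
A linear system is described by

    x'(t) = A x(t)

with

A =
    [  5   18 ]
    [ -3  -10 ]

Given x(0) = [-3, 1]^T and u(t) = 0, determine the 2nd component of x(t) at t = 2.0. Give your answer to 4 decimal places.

0.1353

det(sI - A) = s^2 - (tr A)s + det A, with tr A = 5 + (-10) = -5 and det A = 5·(-10) - 18·(-3) = -50 - (-54) = 4.
So p(s) = det(sI - A) = s^2 + 5s + 4.
Factor s^2 + 5s + 4: two numbers with sum -5 and product 4 are -1 and -4, so s^2 + 5s + 4 = (s + 1)(s + 4).
Hence p(s) = (s + 1) (s + 4), with roots -4, -1.
The eigenvalues -4, -1 are distinct and real, so A is diagonalisable and x(t) = e^{At} x(0) = V diag(e^{λ_i t}) V^{-1} x(0), where the columns of V are the eigenvectors.
λ = -4: A - (-4)I = [[9, 18], [-3, -6]]. Row 1 gives 9·v1 + 18·v2 = 0, so take v_1 = [-2, 1]^T.
λ = -1: A - (-1)I = [[6, 18], [-3, -9]]. Row 1 gives 6·v1 + 18·v2 = 0, so take v_2 = [3, -1]^T.
V = [v_1 v_2] = [[-2, 3], [1, -1]] has det V = -1, so V^{-1} = adj(V)/det V = [[1, 3], [1, 2]].
Modal coordinates z(0) = V^{-1} x(0): 1·(-3) + 3·1 = 0; 1·(-3) + 2·1 = -1; so z(0) = [0, -1]^T.
x_2(t) = Σ_i (v_i)_2 · z_i(0) · e^{λ_i t} (row 2 of V times the modal terms).
x_2(2.0) = 1·0·e^{-4·2.0} + (-1)·(-1)·e^{-1·2.0} = 0·0.000335 + 1·0.135335 = 0.1353.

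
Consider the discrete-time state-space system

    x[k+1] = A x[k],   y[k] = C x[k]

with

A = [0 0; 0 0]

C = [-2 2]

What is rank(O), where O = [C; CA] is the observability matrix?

1

CA = [[0, 0]]
Observability matrix O = [C; CA] = [[-2, 2], [0, 0]]
Every row of O is a scalar multiple of row 1 = [-2, 2] (multipliers 1, 0), so the rows span a one-dimensional space.
O ≠ 0, hence rank(O) = 1.
rank(O) = 1 < n = 2, so the pair (A, C) is not completely observable.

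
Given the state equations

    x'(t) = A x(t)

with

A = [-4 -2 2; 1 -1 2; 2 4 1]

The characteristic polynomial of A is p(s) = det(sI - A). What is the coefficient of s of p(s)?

Expand det(sI - A) for the 3×3 matrix.
p(s) = s^3 + 4s^2 - 11s - 42.
(Check: constant term = det(-A) = (-1)^3 det A = -42; coefficient of s^2 = -tr A = 4.)
The coefficient of s is -11.

-11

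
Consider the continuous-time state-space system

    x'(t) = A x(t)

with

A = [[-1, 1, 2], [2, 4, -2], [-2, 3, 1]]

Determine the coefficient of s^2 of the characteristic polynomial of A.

Expand det(sI - A) for the 3×3 matrix.
p(s) = s^3 - 4s^2 + 7s - 20.
(Check: constant term = det(-A) = (-1)^3 det A = -20; coefficient of s^2 = -tr A = -4.)
The coefficient of s^2 is -4.

-4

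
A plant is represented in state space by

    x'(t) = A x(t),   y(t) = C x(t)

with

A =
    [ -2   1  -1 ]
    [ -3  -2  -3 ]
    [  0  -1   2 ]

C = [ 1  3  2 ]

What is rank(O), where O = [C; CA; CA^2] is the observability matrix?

CA = [[-11, -7, -6]]
CA^2 = [[43, 9, 20]]
Observability matrix O = [C; CA; CA^2] = [[1, 3, 2], [-11, -7, -6], [43, 9, 20]]
det(O) = 1·((-7)·20 - (-6)·9) - 3·((-11)·20 - (-6)·43) + 2·((-11)·9 - (-7)·43) = 1·(-86) - 3·38 + 2·202 = 204 ≠ 0, so rank(O) = 3.
rank(O) = 3 = n, so the pair (A, C) is completely observable.

3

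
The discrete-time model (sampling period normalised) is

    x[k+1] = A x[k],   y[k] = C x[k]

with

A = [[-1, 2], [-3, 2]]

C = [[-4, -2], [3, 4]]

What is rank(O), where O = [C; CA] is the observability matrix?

2

CA = [[10, -12], [-15, 14]]
Observability matrix O = [C; CA] = [[-4, -2], [3, 4], [10, -12], [-15, 14]]
Take the 2×2 submatrix of O formed by rows 1, 2: [[-4, -2], [3, 4]]. Its determinant is (-4)·4 - (-2)·3 = -16 - (-6) = -10 ≠ 0.
So rank(O) ≥ 2; since O has 2 columns, rank(O) = 2.
rank(O) = 2 = n, so the pair (A, C) is completely observable.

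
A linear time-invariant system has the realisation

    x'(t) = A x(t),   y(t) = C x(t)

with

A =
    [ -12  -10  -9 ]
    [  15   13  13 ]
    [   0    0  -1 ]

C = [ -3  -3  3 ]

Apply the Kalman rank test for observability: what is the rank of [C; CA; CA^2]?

2

CA = [[-9, -9, -15]]
CA^2 = [[-27, -27, -21]]
Observability matrix O = [C; CA; CA^2] = [[-3, -3, 3], [-9, -9, -15], [-27, -27, -21]]
The columns c1, c2, c3 of O are linearly dependent: -c1 + c2 = 0 (check each entry), so rank(O) ≤ 2.
The 2×2 minor from rows 1, 2, columns 1, 3 is (-3)·(-15) - 3·(-9) = 45 - (-27) = 72 ≠ 0, so rank(O) = 2.
rank(O) = 2 < n = 3, so the pair (A, C) is not completely observable.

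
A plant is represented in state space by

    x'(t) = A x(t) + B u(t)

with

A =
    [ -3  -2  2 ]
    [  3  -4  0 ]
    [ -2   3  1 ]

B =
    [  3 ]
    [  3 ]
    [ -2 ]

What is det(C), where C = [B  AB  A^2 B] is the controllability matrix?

-330

AB = [[-19], [-3], [1]]
A^2B = [[65], [-45], [30]]
Controllability matrix C = [B  AB  A^2B] = [[3, -19, 65], [3, -3, -45], [-2, 1, 30]]
Expanding along the first row, det(C) = 3·((-3)·30 - (-45)·1) - (-19)·(3·30 - (-45)·(-2)) + 65·(3·1 - (-3)·(-2)) = 3·(-45) - (-19)·0 + 65·(-3) = -330
Since det(C) ≠ 0, rank(C) = 3 and the system is completely controllable.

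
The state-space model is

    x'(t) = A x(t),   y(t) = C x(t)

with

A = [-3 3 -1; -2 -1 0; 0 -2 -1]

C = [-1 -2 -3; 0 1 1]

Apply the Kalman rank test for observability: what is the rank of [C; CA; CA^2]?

3

CA = [[7, 5, 4], [-2, -3, -1]]
CA^2 = [[-31, 8, -11], [12, -1, 3]]
Observability matrix O = [C; CA; CA^2] = [[-1, -2, -3], [0, 1, 1], [7, 5, 4], [-2, -3, -1], [-31, 8, -11], [12, -1, 3]]
Take the 3×3 submatrix of O formed by rows 1, 2, 3: [[-1, -2, -3], [0, 1, 1], [7, 5, 4]]. Its determinant is (-1)·(1·4 - 1·5) - (-2)·(0·4 - 1·7) + (-3)·(0·5 - 1·7) = (-1)·(-1) - (-2)·(-7) + (-3)·(-7) = 8 ≠ 0.
So rank(O) ≥ 3; since O has 3 columns, rank(O) = 3.
rank(O) = 3 = n, so the pair (A, C) is completely observable.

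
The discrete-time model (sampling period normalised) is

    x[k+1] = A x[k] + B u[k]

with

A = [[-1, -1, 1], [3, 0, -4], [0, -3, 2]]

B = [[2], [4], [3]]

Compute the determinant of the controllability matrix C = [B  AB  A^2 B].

27

AB = [[-3], [-6], [-6]]
A^2B = [[3], [15], [6]]
Controllability matrix C = [B  AB  A^2B] = [[2, -3, 3], [4, -6, 15], [3, -6, 6]]
Expanding along the first row, det(C) = 2·((-6)·6 - 15·(-6)) - (-3)·(4·6 - 15·3) + 3·(4·(-6) - (-6)·3) = 2·54 - (-3)·(-21) + 3·(-6) = 27
Since det(C) ≠ 0, rank(C) = 3 and the system is completely controllable.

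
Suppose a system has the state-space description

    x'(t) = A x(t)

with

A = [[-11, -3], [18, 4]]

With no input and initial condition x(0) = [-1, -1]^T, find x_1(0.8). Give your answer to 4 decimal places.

0.5324

det(sI - A) = s^2 - (tr A)s + det A, with tr A = (-11) + 4 = -7 and det A = (-11)·4 - (-3)·18 = -44 - (-54) = 10.
So p(s) = det(sI - A) = s^2 + 7s + 10.
Factor s^2 + 7s + 10: two numbers with sum -7 and product 10 are -2 and -5, so s^2 + 7s + 10 = (s + 2)(s + 5).
Hence p(s) = (s + 2) (s + 5), with roots -5, -2.
The eigenvalues -5, -2 are distinct and real, so A is diagonalisable and x(t) = e^{At} x(0) = V diag(e^{λ_i t}) V^{-1} x(0), where the columns of V are the eigenvectors.
λ = -5: A - (-5)I = [[-6, -3], [18, 9]]. Row 1 gives (-6)·v1 + (-3)·v2 = 0, so take v_1 = [1, -2]^T.
λ = -2: A - (-2)I = [[-9, -3], [18, 6]]. Row 1 gives (-9)·v1 + (-3)·v2 = 0, so take v_2 = [-1, 3]^T.
V = [v_1 v_2] = [[1, -1], [-2, 3]] has det V = 1, so V^{-1} = adj(V)/det V = [[3, 1], [2, 1]].
Modal coordinates z(0) = V^{-1} x(0): 3·(-1) + 1·(-1) = -4; 2·(-1) + 1·(-1) = -3; so z(0) = [-4, -3]^T.
x_1(t) = Σ_i (v_i)_1 · z_i(0) · e^{λ_i t} (row 1 of V times the modal terms).
x_1(0.8) = 1·(-4)·e^{-5·0.8} + (-1)·(-3)·e^{-2·0.8} = (-4)·0.018316 + 3·0.201897 = 0.5324.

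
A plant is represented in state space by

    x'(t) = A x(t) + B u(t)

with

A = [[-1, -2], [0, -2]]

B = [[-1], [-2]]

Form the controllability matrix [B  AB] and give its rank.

AB = [[5], [4]]
Controllability matrix C = [B  AB] = [[-1, 5], [-2, 4]]
det(C) = (-1)·4 - 5·(-2) = -4 - (-10) = 6 ≠ 0, so rank(C) = 2.
rank(C) = 2 = n, so the pair (A, B) is completely controllable.

2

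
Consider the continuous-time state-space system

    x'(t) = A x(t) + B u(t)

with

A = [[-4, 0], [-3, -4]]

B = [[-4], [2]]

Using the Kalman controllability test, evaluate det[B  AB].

AB = [[16], [4]]
Controllability matrix C = [B  AB] = [[-4, 16], [2, 4]]
det(C) = (-4)·4 - 16·2 = -16 - 32 = -48
Since det(C) ≠ 0, rank(C) = 2 and the system is completely controllable.

-48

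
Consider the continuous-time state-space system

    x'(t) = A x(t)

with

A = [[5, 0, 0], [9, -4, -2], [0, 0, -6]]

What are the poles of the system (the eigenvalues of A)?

-6, -4, 5

det(sI - A) = s^3 - (tr A)s^2 + (M11 + M22 + M33)s - det A, where Mii is the 2×2 principal minor of A obtained by deleting row i and column i.
tr A = 5 + (-4) + (-6) = -5; M11 = (-4)·(-6) - (-2)·0 = 24 - 0 = 24; M22 = 5·(-6) - 0·0 = -30 - 0 = -30; M33 = 5·(-4) - 0·9 = -20 - 0 = -20; sum of minors = -26.
det A = 5·((-4)·(-6) - (-2)·0) - 0·(9·(-6) - (-2)·0) + 0·(9·0 - (-4)·0) = 5·24 - 0·(-54) + 0·0 = 120.
So p(s) = det(sI - A) = s^3 + 5s^2 - 26s - 120.
Rational-root test: any integer root divides -120. Testing small divisors, s = -4 works: p(-4) = -64 + 80 + 104 + (-120) = 0, so (s + 4) is a factor.
Dividing, p(s) = (s + 4)(s^2 + s - 30).
Factor s^2 + s - 30: two numbers with sum -1 and product -30 are 5 and -6, so s^2 + s - 30 = (s - 5)(s + 6).
Hence p(s) = (s - 5) (s + 4) (s + 6), with roots -6, -4, 5.
At least one eigenvalue has non-negative real part, so the system is not asymptotically stable.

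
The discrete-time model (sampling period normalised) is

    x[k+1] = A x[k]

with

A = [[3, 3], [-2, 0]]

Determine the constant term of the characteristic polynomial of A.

For a 2×2 matrix, det(zI - A) = z^2 - (tr A)z + det A.
tr A = 3, det A = 6.
So p(z) = z^2 - 3z + 6.
The constant term is 6.

6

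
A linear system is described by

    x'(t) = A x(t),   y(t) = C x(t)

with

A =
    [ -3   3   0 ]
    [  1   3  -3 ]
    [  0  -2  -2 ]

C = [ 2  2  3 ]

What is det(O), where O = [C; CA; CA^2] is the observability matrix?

CA = [[-4, 6, -12]]
CA^2 = [[18, 30, 6]]
Observability matrix O = [C; CA; CA^2] = [[2, 2, 3], [-4, 6, -12], [18, 30, 6]]
Expanding along the first row, det(O) = 2·(6·6 - (-12)·30) - 2·((-4)·6 - (-12)·18) + 3·((-4)·30 - 6·18) = 2·396 - 2·192 + 3·(-228) = -276
Since det(O) ≠ 0, rank(O) = 3 and the system is completely observable.

-276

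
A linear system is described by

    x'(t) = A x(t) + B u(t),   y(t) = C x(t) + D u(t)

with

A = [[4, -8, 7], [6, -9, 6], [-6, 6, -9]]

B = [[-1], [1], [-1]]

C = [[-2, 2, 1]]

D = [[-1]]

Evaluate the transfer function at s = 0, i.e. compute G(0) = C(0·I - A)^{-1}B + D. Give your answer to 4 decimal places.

G(0) = C(-A)^{-1}B + D = -C A^{-1} B + D.
det A = -90, so A^{-1} = (1/-90)·adj(A) = [[-1/2, 1/3, -1/6], [-1/5, -1/15, -1/5], [1/5, -4/15, -2/15]]
A^{-1} B = [1, 1/3, -1/3]^T
C A^{-1} B = -5/3
G(0) = D - C A^{-1} B = -1 - (-5/3) = 2/3 ≈ 0.6667

0.6667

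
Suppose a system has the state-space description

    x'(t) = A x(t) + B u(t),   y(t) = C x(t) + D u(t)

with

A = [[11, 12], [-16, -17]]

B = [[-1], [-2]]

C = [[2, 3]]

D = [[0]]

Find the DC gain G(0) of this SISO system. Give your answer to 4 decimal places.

6.4000

G(0) = C(-A)^{-1}B + D = -C A^{-1} B + D.
det A = 5, so A^{-1} = (1/5)·adj(A) = [[-17/5, -12/5], [16/5, 11/5]]
A^{-1} B = [41/5, -38/5]^T
C A^{-1} B = -32/5
G(0) = D - C A^{-1} B = 0 - (-32/5) = 32/5 ≈ 6.4000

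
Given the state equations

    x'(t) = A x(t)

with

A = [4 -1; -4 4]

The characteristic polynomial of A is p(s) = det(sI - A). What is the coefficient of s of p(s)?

-8

For a 2×2 matrix, det(sI - A) = s^2 - (tr A)s + det A.
tr A = 8, det A = 12.
So p(s) = s^2 - 8s + 12.
The coefficient of s is -8.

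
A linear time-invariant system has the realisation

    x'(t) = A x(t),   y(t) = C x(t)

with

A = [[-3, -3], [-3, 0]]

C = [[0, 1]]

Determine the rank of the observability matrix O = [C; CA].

CA = [[-3, 0]]
Observability matrix O = [C; CA] = [[0, 1], [-3, 0]]
det(O) = 0·0 - 1·(-3) = 0 - (-3) = 3 ≠ 0, so rank(O) = 2.
rank(O) = 2 = n, so the pair (A, C) is completely observable.

2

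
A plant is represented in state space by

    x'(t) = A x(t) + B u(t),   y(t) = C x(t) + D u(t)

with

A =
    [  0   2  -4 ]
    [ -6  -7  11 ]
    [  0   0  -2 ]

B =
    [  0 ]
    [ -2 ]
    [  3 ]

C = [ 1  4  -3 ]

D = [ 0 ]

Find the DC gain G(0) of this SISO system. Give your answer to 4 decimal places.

6.4167

G(0) = C(-A)^{-1}B + D = -C A^{-1} B + D.
det A = -24, so A^{-1} = (1/-24)·adj(A) = [[-7/12, -1/6, 1/4], [1/2, 0, -1], [0, 0, -1/2]]
A^{-1} B = [13/12, -3, -3/2]^T
C A^{-1} B = -77/12
G(0) = D - C A^{-1} B = 0 - (-77/12) = 77/12 ≈ 6.4167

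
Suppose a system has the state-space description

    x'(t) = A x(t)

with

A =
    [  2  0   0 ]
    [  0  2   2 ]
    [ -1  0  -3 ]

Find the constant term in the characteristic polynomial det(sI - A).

12

Expand det(sI - A) for the 3×3 matrix.
p(s) = s^3 - s^2 - 8s + 12.
(Check: constant term = det(-A) = (-1)^3 det A = 12; coefficient of s^2 = -tr A = -1.)
The constant term is 12.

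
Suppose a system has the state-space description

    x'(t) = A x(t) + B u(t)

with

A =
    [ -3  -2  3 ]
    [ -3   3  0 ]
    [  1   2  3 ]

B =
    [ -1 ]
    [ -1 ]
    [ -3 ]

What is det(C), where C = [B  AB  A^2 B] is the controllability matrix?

AB = [[-4], [0], [-12]]
A^2B = [[-24], [12], [-40]]
Controllability matrix C = [B  AB  A^2B] = [[-1, -4, -24], [-1, 0, 12], [-3, -12, -40]]
Expanding along the first row, det(C) = (-1)·(0·(-40) - 12·(-12)) - (-4)·((-1)·(-40) - 12·(-3)) + (-24)·((-1)·(-12) - 0·(-3)) = (-1)·144 - (-4)·76 + (-24)·12 = -128
Since det(C) ≠ 0, rank(C) = 3 and the system is completely controllable.

-128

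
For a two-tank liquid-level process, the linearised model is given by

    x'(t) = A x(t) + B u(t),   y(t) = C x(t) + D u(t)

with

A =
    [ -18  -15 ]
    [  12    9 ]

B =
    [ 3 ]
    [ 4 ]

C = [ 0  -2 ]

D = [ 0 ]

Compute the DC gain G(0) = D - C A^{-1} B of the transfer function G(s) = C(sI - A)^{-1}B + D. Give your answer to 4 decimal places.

-12.0000

G(0) = C(-A)^{-1}B + D = -C A^{-1} B + D.
det A = 18, so A^{-1} = (1/18)·adj(A) = [[1/2, 5/6], [-2/3, -1]]
A^{-1} B = [29/6, -6]^T
C A^{-1} B = 12
G(0) = D - C A^{-1} B = 0 - (12) = -12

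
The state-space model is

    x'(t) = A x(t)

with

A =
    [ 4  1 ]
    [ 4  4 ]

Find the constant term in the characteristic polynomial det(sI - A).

12

For a 2×2 matrix, det(sI - A) = s^2 - (tr A)s + det A.
tr A = 8, det A = 12.
So p(s) = s^2 - 8s + 12.
The constant term is 12.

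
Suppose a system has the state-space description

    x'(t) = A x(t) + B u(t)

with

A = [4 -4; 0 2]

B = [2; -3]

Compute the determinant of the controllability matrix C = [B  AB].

AB = [[20], [-6]]
Controllability matrix C = [B  AB] = [[2, 20], [-3, -6]]
det(C) = 2·(-6) - 20·(-3) = -12 - (-60) = 48
Since det(C) ≠ 0, rank(C) = 2 and the system is completely controllable.

48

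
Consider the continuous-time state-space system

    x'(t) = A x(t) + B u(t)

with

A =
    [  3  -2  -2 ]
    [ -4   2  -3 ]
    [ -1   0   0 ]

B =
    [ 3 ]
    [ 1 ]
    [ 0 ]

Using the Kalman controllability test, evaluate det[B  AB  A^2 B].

AB = [[7], [-10], [-3]]
A^2B = [[47], [-39], [-7]]
Controllability matrix C = [B  AB  A^2B] = [[3, 7, 47], [1, -10, -39], [0, -3, -7]]
Expanding along the first row, det(C) = 3·((-10)·(-7) - (-39)·(-3)) - 7·(1·(-7) - (-39)·0) + 47·(1·(-3) - (-10)·0) = 3·(-47) - 7·(-7) + 47·(-3) = -233
Since det(C) ≠ 0, rank(C) = 3 and the system is completely controllable.

-233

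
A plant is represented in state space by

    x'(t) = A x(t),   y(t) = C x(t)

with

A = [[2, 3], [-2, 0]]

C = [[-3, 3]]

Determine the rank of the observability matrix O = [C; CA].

CA = [[-12, -9]]
Observability matrix O = [C; CA] = [[-3, 3], [-12, -9]]
det(O) = (-3)·(-9) - 3·(-12) = 27 - (-36) = 63 ≠ 0, so rank(O) = 2.
rank(O) = 2 = n, so the pair (A, C) is completely observable.

2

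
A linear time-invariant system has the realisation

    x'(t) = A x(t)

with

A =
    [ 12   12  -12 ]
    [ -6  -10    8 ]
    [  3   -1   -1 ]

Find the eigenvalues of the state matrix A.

det(sI - A) = s^3 - (tr A)s^2 + (M11 + M22 + M33)s - det A, where Mii is the 2×2 principal minor of A obtained by deleting row i and column i.
tr A = 12 + (-10) + (-1) = 1; M11 = (-10)·(-1) - 8·(-1) = 10 - (-8) = 18; M22 = 12·(-1) - (-12)·3 = -12 - (-36) = 24; M33 = 12·(-10) - 12·(-6) = -120 - (-72) = -48; sum of minors = -6.
det A = 12·((-10)·(-1) - 8·(-1)) - 12·((-6)·(-1) - 8·3) + (-12)·((-6)·(-1) - (-10)·3) = 12·18 - 12·(-18) + (-12)·36 = 0.
So p(s) = det(sI - A) = s^3 - s^2 - 6s.
The constant term is 0, so p(s) = s(s^2 - s - 6).
Factor s^2 - s - 6: two numbers with sum 1 and product -6 are 3 and -2, so s^2 - s - 6 = (s - 3)(s + 2).
Hence p(s) = s (s - 3) (s + 2), with roots -2, 0, 3.
At least one eigenvalue has non-negative real part, so the system is not asymptotically stable.

-2, 0, 3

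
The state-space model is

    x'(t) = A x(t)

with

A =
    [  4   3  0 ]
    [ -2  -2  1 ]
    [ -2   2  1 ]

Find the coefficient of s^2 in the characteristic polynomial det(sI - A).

-3

Expand det(sI - A) for the 3×3 matrix.
p(s) = s^3 - 3s^2 - 2s + 16.
(Check: constant term = det(-A) = (-1)^3 det A = 16; coefficient of s^2 = -tr A = -3.)
The coefficient of s^2 is -3.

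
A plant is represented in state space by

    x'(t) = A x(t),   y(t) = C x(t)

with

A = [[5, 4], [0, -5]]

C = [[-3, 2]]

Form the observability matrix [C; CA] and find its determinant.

CA = [[-15, -22]]
Observability matrix O = [C; CA] = [[-3, 2], [-15, -22]]
det(O) = (-3)·(-22) - 2·(-15) = 66 - (-30) = 96
Since det(O) ≠ 0, rank(O) = 2 and the system is completely observable.

96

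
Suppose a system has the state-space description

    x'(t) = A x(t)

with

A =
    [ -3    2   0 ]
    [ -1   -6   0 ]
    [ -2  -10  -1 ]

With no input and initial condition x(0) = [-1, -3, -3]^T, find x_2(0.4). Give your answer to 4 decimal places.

-0.1398

det(sI - A) = s^3 - (tr A)s^2 + (M11 + M22 + M33)s - det A, where Mii is the 2×2 principal minor of A obtained by deleting row i and column i.
tr A = (-3) + (-6) + (-1) = -10; M11 = (-6)·(-1) - 0·(-10) = 6 - 0 = 6; M22 = (-3)·(-1) - 0·(-2) = 3 - 0 = 3; M33 = (-3)·(-6) - 2·(-1) = 18 - (-2) = 20; sum of minors = 29.
det A = (-3)·((-6)·(-1) - 0·(-10)) - 2·((-1)·(-1) - 0·(-2)) + 0·((-1)·(-10) - (-6)·(-2)) = (-3)·6 - 2·1 + 0·(-2) = -20.
So p(s) = det(sI - A) = s^3 + 10s^2 + 29s + 20.
Rational-root test: any integer root divides 20. Testing small divisors, s = -1 works: p(-1) = -1 + 10 + (-29) + 20 = 0, so (s + 1) is a factor.
Dividing, p(s) = (s + 1)(s^2 + 9s + 20).
Factor s^2 + 9s + 20: two numbers with sum -9 and product 20 are -4 and -5, so s^2 + 9s + 20 = (s + 4)(s + 5).
Hence p(s) = (s + 1) (s + 4) (s + 5), with roots -5, -4, -1.
The eigenvalues -5, -4, -1 are distinct and real, so A is diagonalisable and x(t) = e^{At} x(0) = V diag(e^{λ_i t}) V^{-1} x(0), where the columns of V are the eigenvectors.
λ = -5: A - (-5)I = [[2, 2, 0], [-1, -1, 0], [-2, -10, 4]]. v must be orthogonal to every row; (row 1) × (row 3) = [8, -8, -16], so take v_1 = [1, -1, -2]^T.
λ = -4: A - (-4)I = [[1, 2, 0], [-1, -2, 0], [-2, -10, 3]]. v must be orthogonal to every row; (row 1) × (row 3) = [6, -3, -6], so take v_2 = [2, -1, -2]^T.
λ = -1: A - (-1)I = [[-2, 2, 0], [-1, -5, 0], [-2, -10, 0]]. v must be orthogonal to every row; (row 1) × (row 2) = [0, 0, 12], so take v_3 = [0, 0, 1]^T.
V = [v_1 v_2 v_3] = [[1, 2, 0], [-1, -1, 0], [-2, -2, 1]] has det V = 1, so V^{-1} = adj(V)/det V = [[-1, -2, 0], [1, 1, 0], [0, -2, 1]].
Modal coordinates z(0) = V^{-1} x(0): (-1)·(-1) + (-2)·(-3) + 0·(-3) = 7; 1·(-1) + 1·(-3) + 0·(-3) = -4; 0·(-1) + (-2)·(-3) + 1·(-3) = 3; so z(0) = [7, -4, 3]^T.
x_2(t) = Σ_i (v_i)_2 · z_i(0) · e^{λ_i t} (row 2 of V times the modal terms).
x_2(0.4) = (-1)·7·e^{-5·0.4} + (-1)·(-4)·e^{-4·0.4} + 0·3·e^{-1·0.4} = (-7)·0.135335 + 4·0.201897 + 0·0.670320 = -0.1398.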